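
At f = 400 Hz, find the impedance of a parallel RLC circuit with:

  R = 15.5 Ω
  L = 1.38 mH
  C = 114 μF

Step 1 — Angular frequency: ω = 2π·f = 2π·400 = 2513 rad/s.
Step 2 — Component impedances:
  R: Z = R = 15.5 Ω
  L: Z = jωL = j·2513·0.00138 = 0 + j3.468 Ω
  C: Z = 1/(jωC) = -j/(ω·C) = 0 - j3.49 Ω
Step 3 — Parallel combination: 1/Z_total = 1/R + 1/L + 1/C; Z_total = 15.49 + j0.4347 Ω = 15.49∠1.6° Ω.

Z = 15.49 + j0.4347 Ω = 15.49∠1.6° Ω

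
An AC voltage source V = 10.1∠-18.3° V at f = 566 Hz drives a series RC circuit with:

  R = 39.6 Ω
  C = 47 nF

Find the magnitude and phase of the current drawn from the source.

Step 1 — Angular frequency: ω = 2π·f = 2π·566 = 3556 rad/s.
Step 2 — Component impedances:
  R: Z = R = 39.6 Ω
  C: Z = 1/(jωC) = -j/(ω·C) = 0 - j5983 Ω
Step 3 — Series combination: Z_total = R + C = 39.6 - j5983 Ω = 5983∠-89.6° Ω.
Step 4 — Source phasor: V = 10.1∠-18.3° V = 9.589 - j3.171 V.
Step 5 — Ohm's law: I = V / Z_total = (9.589 - j3.171) / (39.6 - j5983) = 0.0005407 + j0.001599 A.
Step 6 — Convert to polar: |I| = 0.001688 A, ∠I = 71.3°.

I = 0.001688∠71.3° A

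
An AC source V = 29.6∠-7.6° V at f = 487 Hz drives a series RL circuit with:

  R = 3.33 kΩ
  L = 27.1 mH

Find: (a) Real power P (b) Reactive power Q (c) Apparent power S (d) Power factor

Step 1 — Angular frequency: ω = 2π·f = 2π·487 = 3060 rad/s.
Step 2 — Component impedances:
  R: Z = R = 3330 Ω
  L: Z = jωL = j·3060·0.0271 = 0 + j82.92 Ω
Step 3 — Series combination: Z_total = R + L = 3330 + j82.92 Ω = 3331∠1.4° Ω.
Step 4 — Source phasor: V = 29.6∠-7.6° V = 29.34 - j3.915 V.
Step 5 — Current: I = V / Z = 0.008776 - j0.001394 A = 0.008886∠-9.0° A.
Step 6 — Complex power: S = V·I* = 0.2629 + j0.006548 VA.
Step 7 — Real power: P = Re(S) = 0.2629 W.
Step 8 — Reactive power: Q = Im(S) = 0.006548 VAR.
Step 9 — Apparent power: |S| = 0.263 VA.
Step 10 — Power factor: PF = P/|S| = 0.9997 (lagging).

(a) P = 0.2629 W  (b) Q = 0.006548 VAR  (c) S = 0.263 VA  (d) PF = 0.9997 (lagging)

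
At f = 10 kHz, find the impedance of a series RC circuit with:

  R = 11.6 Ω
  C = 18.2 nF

Step 1 — Angular frequency: ω = 2π·f = 2π·1e+04 = 6.283e+04 rad/s.
Step 2 — Component impedances:
  R: Z = R = 11.6 Ω
  C: Z = 1/(jωC) = -j/(ω·C) = 0 - j874.5 Ω
Step 3 — Series combination: Z_total = R + C = 11.6 - j874.5 Ω = 874.6∠-89.2° Ω.

Z = 11.6 - j874.5 Ω = 874.6∠-89.2° Ω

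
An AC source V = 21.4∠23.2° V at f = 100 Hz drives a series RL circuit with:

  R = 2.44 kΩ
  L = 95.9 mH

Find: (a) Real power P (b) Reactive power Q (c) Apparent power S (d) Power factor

Step 1 — Angular frequency: ω = 2π·f = 2π·100 = 628.3 rad/s.
Step 2 — Component impedances:
  R: Z = R = 2440 Ω
  L: Z = jωL = j·628.3·0.0959 = 0 + j60.26 Ω
Step 3 — Series combination: Z_total = R + L = 2440 + j60.26 Ω = 2441∠1.4° Ω.
Step 4 — Source phasor: V = 21.4∠23.2° V = 19.67 + j8.43 V.
Step 5 — Current: I = V / Z = 0.008142 + j0.003254 A = 0.008768∠21.8° A.
Step 6 — Complex power: S = V·I* = 0.1876 + j0.004632 VA.
Step 7 — Real power: P = Re(S) = 0.1876 W.
Step 8 — Reactive power: Q = Im(S) = 0.004632 VAR.
Step 9 — Apparent power: |S| = 0.1876 VA.
Step 10 — Power factor: PF = P/|S| = 0.9997 (lagging).

(a) P = 0.1876 W  (b) Q = 0.004632 VAR  (c) S = 0.1876 VA  (d) PF = 0.9997 (lagging)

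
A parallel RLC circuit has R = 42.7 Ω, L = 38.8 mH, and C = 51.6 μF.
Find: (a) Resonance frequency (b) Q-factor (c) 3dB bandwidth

Step 1 — Resonance: ω₀ = 1/√(LC) = 1/√(0.0388·5.16e-05) = 706.7 rad/s.
Step 2 — f₀ = ω₀/(2π) = 112.5 Hz.
Step 3 — Parallel Q: Q = R/(ω₀L) = 42.7/(706.7·0.0388) = 1.557.
Step 4 — Bandwidth: Δω = ω₀/Q = 453.9 rad/s; BW = Δω/(2π) = 72.23 Hz.

(a) f₀ = 112.5 Hz  (b) Q = 1.557  (c) BW = 72.23 Hz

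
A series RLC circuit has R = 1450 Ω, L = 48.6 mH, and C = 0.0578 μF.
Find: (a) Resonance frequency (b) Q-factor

Step 1 — Resonance condition Im(Z)=0 gives ω₀ = 1/√(LC).
Step 2 — ω₀ = 1/√(0.0486·5.78e-08) = 1.887e+04 rad/s.
Step 3 — f₀ = ω₀/(2π) = 3003 Hz.
Step 4 — Series Q: Q = ω₀L/R = 1.887e+04·0.0486/1450 = 0.6324.

(a) f₀ = 3003 Hz  (b) Q = 0.6324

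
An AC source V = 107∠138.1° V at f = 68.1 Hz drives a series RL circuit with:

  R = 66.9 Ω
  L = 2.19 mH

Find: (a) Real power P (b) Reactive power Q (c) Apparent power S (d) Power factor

Step 1 — Angular frequency: ω = 2π·f = 2π·68.1 = 427.9 rad/s.
Step 2 — Component impedances:
  R: Z = R = 66.9 Ω
  L: Z = jωL = j·427.9·0.00219 = 0 + j0.9371 Ω
Step 3 — Series combination: Z_total = R + L = 66.9 + j0.9371 Ω = 66.91∠0.8° Ω.
Step 4 — Source phasor: V = 107∠138.1° V = -79.64 + j71.46 V.
Step 5 — Current: I = V / Z = -1.175 + j1.085 A = 1.599∠137.3° A.
Step 6 — Complex power: S = V·I* = 171.1 + j2.397 VA.
Step 7 — Real power: P = Re(S) = 171.1 W.
Step 8 — Reactive power: Q = Im(S) = 2.397 VAR.
Step 9 — Apparent power: |S| = 171.1 VA.
Step 10 — Power factor: PF = P/|S| = 0.9999 (lagging).

(a) P = 171.1 W  (b) Q = 2.397 VAR  (c) S = 171.1 VA  (d) PF = 0.9999 (lagging)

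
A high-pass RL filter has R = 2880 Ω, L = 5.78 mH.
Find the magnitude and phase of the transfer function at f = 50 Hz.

Step 1 — Angular frequency: ω = 2π·50 = 314.2 rad/s.
Step 2 — Transfer function: H(jω) = jωL/(R + jωL).
Step 3 — Numerator jωL = j·1.816; denominator R + jωL = 2880 + j1.816.
Step 4 — H = 3.975e-07 + j0.0006305.
Step 5 — Magnitude: |H| = 0.0006305 (-64.0 dB); phase: φ = 90.0°.

|H| = 0.0006305 (-64.0 dB), φ = 90.0°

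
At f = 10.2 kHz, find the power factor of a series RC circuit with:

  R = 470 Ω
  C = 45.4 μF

Step 1 — Angular frequency: ω = 2π·f = 2π·1.02e+04 = 6.409e+04 rad/s.
Step 2 — Component impedances:
  R: Z = R = 470 Ω
  C: Z = 1/(jωC) = -j/(ω·C) = 0 - j0.3437 Ω
Step 3 — Series combination: Z_total = R + C = 470 - j0.3437 Ω = 470∠-0.0° Ω.
Step 4 — Power factor: PF = cos(φ) = Re(Z)/|Z| = 470/470 = 1.
Step 5 — Type: Im(Z) = -0.3437 ⇒ leading (phase φ = -0.0°).

PF = 1 (leading, φ = -0.0°)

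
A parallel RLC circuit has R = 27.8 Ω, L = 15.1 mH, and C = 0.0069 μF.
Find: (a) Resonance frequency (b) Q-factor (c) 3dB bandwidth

Step 1 — Resonance: ω₀ = 1/√(LC) = 1/√(0.0151·6.9e-09) = 9.797e+04 rad/s.
Step 2 — f₀ = ω₀/(2π) = 1.559e+04 Hz.
Step 3 — Parallel Q: Q = R/(ω₀L) = 27.8/(9.797e+04·0.0151) = 0.01879.
Step 4 — Bandwidth: Δω = ω₀/Q = 5.213e+06 rad/s; BW = Δω/(2π) = 8.297e+05 Hz.

(a) f₀ = 1.559e+04 Hz  (b) Q = 0.01879  (c) BW = 8.297e+05 Hz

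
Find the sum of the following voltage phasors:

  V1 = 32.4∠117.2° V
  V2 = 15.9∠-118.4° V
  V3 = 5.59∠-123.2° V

Step 1 — Convert each phasor to rectangular form:
  V1 = 32.4·(cos(117.2°) + j·sin(117.2°)) = -14.81 + j28.82 V
  V2 = 15.9·(cos(-118.4°) + j·sin(-118.4°)) = -7.562 - j13.99 V
  V3 = 5.59·(cos(-123.2°) + j·sin(-123.2°)) = -3.061 - j4.678 V
Step 2 — Sum components: V_total = -25.43 + j10.15 V.
Step 3 — Convert to polar: |V_total| = 27.39 V, ∠V_total = 158.2°.

V_total = 27.39∠158.2° V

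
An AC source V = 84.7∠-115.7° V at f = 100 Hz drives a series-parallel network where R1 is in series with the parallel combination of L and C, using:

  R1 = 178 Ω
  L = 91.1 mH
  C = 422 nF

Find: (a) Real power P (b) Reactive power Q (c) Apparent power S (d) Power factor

Step 1 — Angular frequency: ω = 2π·f = 2π·100 = 628.3 rad/s.
Step 2 — Component impedances:
  R1: Z = R = 178 Ω
  L: Z = jωL = j·628.3·0.0911 = 0 + j57.24 Ω
  C: Z = 1/(jωC) = -j/(ω·C) = 0 - j3771 Ω
Step 3 — Parallel branch: L || C = 1/(1/L + 1/C) = 0 + j58.12 Ω.
Step 4 — Series with R1: Z_total = R1 + (L || C) = 178 + j58.12 Ω = 187.2∠18.1° Ω.
Step 5 — Source phasor: V = 84.7∠-115.7° V = -36.73 - j76.32 V.
Step 6 — Current: I = V / Z = -0.313 - j0.3266 A = 0.4523∠-133.8° A.
Step 7 — Complex power: S = V·I* = 36.42 + j11.89 VA.
Step 8 — Real power: P = Re(S) = 36.42 W.
Step 9 — Reactive power: Q = Im(S) = 11.89 VAR.
Step 10 — Apparent power: |S| = 38.31 VA.
Step 11 — Power factor: PF = P/|S| = 0.9506 (lagging).

(a) P = 36.42 W  (b) Q = 11.89 VAR  (c) S = 38.31 VA  (d) PF = 0.9506 (lagging)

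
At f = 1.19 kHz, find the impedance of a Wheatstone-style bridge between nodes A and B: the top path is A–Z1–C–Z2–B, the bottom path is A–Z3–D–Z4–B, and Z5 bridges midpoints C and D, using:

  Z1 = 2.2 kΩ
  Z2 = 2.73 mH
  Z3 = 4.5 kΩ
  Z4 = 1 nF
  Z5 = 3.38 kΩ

Step 1 — Angular frequency: ω = 2π·f = 2π·1190 = 7477 rad/s.
Step 2 — Component impedances:
  Z1: Z = R = 2200 Ω
  Z2: Z = jωL = j·7477·0.00273 = 0 + j20.41 Ω
  Z3: Z = R = 4500 Ω
  Z4: Z = 1/(jωC) = -j/(ω·C) = 0 - j1.337e+05 Ω
  Z5: Z = R = 3380 Ω
Step 3 — Bridge requires nodal analysis (the Z5 bridge couples midpoints C and D, so the two paths cannot be reduced to a simple series/parallel combination). Setting node B to ground and injecting 1 A at node A, the 3-node admittance system at A, C, D solves to V_A = Z_AB = 1720 + j16.34 Ω = 1720∠0.5° Ω.

Z = 1720 + j16.34 Ω = 1720∠0.5° Ω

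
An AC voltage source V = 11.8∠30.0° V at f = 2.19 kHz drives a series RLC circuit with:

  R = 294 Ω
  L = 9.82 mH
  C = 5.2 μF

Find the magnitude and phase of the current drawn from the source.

Step 1 — Angular frequency: ω = 2π·f = 2π·2190 = 1.376e+04 rad/s.
Step 2 — Component impedances:
  R: Z = R = 294 Ω
  L: Z = jωL = j·1.376e+04·0.00982 = 0 + j135.1 Ω
  C: Z = 1/(jωC) = -j/(ω·C) = 0 - j13.98 Ω
Step 3 — Series combination: Z_total = R + L + C = 294 + j121.1 Ω = 318∠22.4° Ω.
Step 4 — Source phasor: V = 11.8∠30.0° V = 10.22 + j5.9 V.
Step 5 — Ohm's law: I = V / Z_total = (10.22 + j5.9) / (294 + j121.1) = 0.03678 + j0.004911 A.
Step 6 — Convert to polar: |I| = 0.03711 A, ∠I = 7.6°.

I = 0.03711∠7.6° A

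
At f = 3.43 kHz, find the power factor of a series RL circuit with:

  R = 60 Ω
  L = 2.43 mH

Step 1 — Angular frequency: ω = 2π·f = 2π·3430 = 2.155e+04 rad/s.
Step 2 — Component impedances:
  R: Z = R = 60 Ω
  L: Z = jωL = j·2.155e+04·0.00243 = 0 + j52.37 Ω
Step 3 — Series combination: Z_total = R + L = 60 + j52.37 Ω = 79.64∠41.1° Ω.
Step 4 — Power factor: PF = cos(φ) = Re(Z)/|Z| = 60/79.64 = 0.7534.
Step 5 — Type: Im(Z) = 52.37 ⇒ lagging (phase φ = 41.1°).

PF = 0.7534 (lagging, φ = 41.1°)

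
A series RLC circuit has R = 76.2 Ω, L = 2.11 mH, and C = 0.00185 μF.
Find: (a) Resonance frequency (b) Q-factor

Step 1 — Resonance condition Im(Z)=0 gives ω₀ = 1/√(LC).
Step 2 — ω₀ = 1/√(0.00211·1.85e-09) = 5.061e+05 rad/s.
Step 3 — f₀ = ω₀/(2π) = 8.056e+04 Hz.
Step 4 — Series Q: Q = ω₀L/R = 5.061e+05·0.00211/76.2 = 14.02.

(a) f₀ = 8.056e+04 Hz  (b) Q = 14.02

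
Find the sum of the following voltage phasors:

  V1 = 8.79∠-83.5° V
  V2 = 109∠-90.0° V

Step 1 — Convert each phasor to rectangular form:
  V1 = 8.79·(cos(-83.5°) + j·sin(-83.5°)) = 0.9951 - j8.733 V
  V2 = 109·(cos(-90.0°) + j·sin(-90.0°)) = 0 - j109 V
Step 2 — Sum components: V_total = 0.9951 - j117.7 V.
Step 3 — Convert to polar: |V_total| = 117.7 V, ∠V_total = -89.5°.

V_total = 117.7∠-89.5° V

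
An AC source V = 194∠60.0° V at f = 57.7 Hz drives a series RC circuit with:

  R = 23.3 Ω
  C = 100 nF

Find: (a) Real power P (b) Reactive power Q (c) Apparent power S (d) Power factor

Step 1 — Angular frequency: ω = 2π·f = 2π·57.7 = 362.5 rad/s.
Step 2 — Component impedances:
  R: Z = R = 23.3 Ω
  C: Z = 1/(jωC) = -j/(ω·C) = 0 - j2.758e+04 Ω
Step 3 — Series combination: Z_total = R + C = 23.3 - j2.758e+04 Ω = 2.758e+04∠-90.0° Ω.
Step 4 — Source phasor: V = 194∠60.0° V = 97 + j168 V.
Step 5 — Current: I = V / Z = -0.006088 + j0.003522 A = 0.007033∠150.0° A.
Step 6 — Complex power: S = V·I* = 0.001153 - j1.364 VA.
Step 7 — Real power: P = Re(S) = 0.001153 W.
Step 8 — Reactive power: Q = Im(S) = -1.364 VAR.
Step 9 — Apparent power: |S| = 1.364 VA.
Step 10 — Power factor: PF = P/|S| = 0.0008447 (leading).

(a) P = 0.001153 W  (b) Q = -1.364 VAR  (c) S = 1.364 VA  (d) PF = 0.0008447 (leading)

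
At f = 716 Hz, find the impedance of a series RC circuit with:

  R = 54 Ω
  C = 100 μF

Step 1 — Angular frequency: ω = 2π·f = 2π·716 = 4499 rad/s.
Step 2 — Component impedances:
  R: Z = R = 54 Ω
  C: Z = 1/(jωC) = -j/(ω·C) = 0 - j2.223 Ω
Step 3 — Series combination: Z_total = R + C = 54 - j2.223 Ω = 54.05∠-2.4° Ω.

Z = 54 - j2.223 Ω = 54.05∠-2.4° Ω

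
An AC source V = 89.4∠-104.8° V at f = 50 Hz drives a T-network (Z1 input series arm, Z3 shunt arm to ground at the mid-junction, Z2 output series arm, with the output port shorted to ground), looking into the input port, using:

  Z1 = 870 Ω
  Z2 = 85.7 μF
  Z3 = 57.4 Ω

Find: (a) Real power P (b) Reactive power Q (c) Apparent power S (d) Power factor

Step 1 — Angular frequency: ω = 2π·f = 2π·50 = 314.2 rad/s.
Step 2 — Component impedances:
  Z1: Z = R = 870 Ω
  Z2: Z = 1/(jωC) = -j/(ω·C) = 0 - j37.14 Ω
  Z3: Z = R = 57.4 Ω
Step 3 — With the output port shorted to ground, the output series arm Z2 runs from the junction to ground; the shunt arm Z3 also runs from the junction to ground. They appear in parallel: Z3 || Z2 = 16.94 - j26.18 Ω.
Step 4 — Series with input arm Z1: Z_in = Z1 + (Z3 || Z2) = 886.9 - j26.18 Ω = 887.3∠-1.7° Ω.
Step 5 — Source phasor: V = 89.4∠-104.8° V = -22.84 - j86.43 V.
Step 6 — Current: I = V / Z = -0.02285 - j0.09813 A = 0.1008∠-103.1° A.
Step 7 — Complex power: S = V·I* = 9.003 - j0.2658 VA.
Step 8 — Real power: P = Re(S) = 9.003 W.
Step 9 — Reactive power: Q = Im(S) = -0.2658 VAR.
Step 10 — Apparent power: |S| = 9.007 VA.
Step 11 — Power factor: PF = P/|S| = 0.9996 (leading).

(a) P = 9.003 W  (b) Q = -0.2658 VAR  (c) S = 9.007 VA  (d) PF = 0.9996 (leading)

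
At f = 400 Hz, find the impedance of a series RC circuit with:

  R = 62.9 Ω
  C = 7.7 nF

Step 1 — Angular frequency: ω = 2π·f = 2π·400 = 2513 rad/s.
Step 2 — Component impedances:
  R: Z = R = 62.9 Ω
  C: Z = 1/(jωC) = -j/(ω·C) = 0 - j5.167e+04 Ω
Step 3 — Series combination: Z_total = R + C = 62.9 - j5.167e+04 Ω = 5.167e+04∠-89.9° Ω.

Z = 62.9 - j5.167e+04 Ω = 5.167e+04∠-89.9° Ω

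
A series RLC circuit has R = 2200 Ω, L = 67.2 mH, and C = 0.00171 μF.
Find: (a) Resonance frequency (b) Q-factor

Step 1 — Resonance condition Im(Z)=0 gives ω₀ = 1/√(LC).
Step 2 — ω₀ = 1/√(0.0672·1.71e-09) = 9.329e+04 rad/s.
Step 3 — f₀ = ω₀/(2π) = 1.485e+04 Hz.
Step 4 — Series Q: Q = ω₀L/R = 9.329e+04·0.0672/2200 = 2.849.

(a) f₀ = 1.485e+04 Hz  (b) Q = 2.849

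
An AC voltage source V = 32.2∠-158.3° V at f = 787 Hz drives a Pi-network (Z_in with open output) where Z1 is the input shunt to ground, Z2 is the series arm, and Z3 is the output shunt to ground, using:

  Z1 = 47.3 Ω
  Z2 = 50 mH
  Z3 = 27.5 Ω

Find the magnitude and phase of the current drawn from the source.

Step 1 — Angular frequency: ω = 2π·f = 2π·787 = 4945 rad/s.
Step 2 — Component impedances:
  Z1: Z = R = 47.3 Ω
  Z2: Z = jωL = j·4945·0.05 = 0 + j247.2 Ω
  Z3: Z = R = 27.5 Ω
Step 3 — With open output, the series arm Z2 and the output shunt Z3 appear in series to ground: Z2 + Z3 = 27.5 + j247.2 Ω.
Step 4 — Parallel with input shunt Z1: Z_in = Z1 || (Z2 + Z3) = 44.79 + j8.29 Ω = 45.55∠10.5° Ω.
Step 5 — Source phasor: V = 32.2∠-158.3° V = -29.92 - j11.91 V.
Step 6 — Ohm's law: I = V / Z_total = (-29.92 - j11.91) / (44.79 + j8.29) = -0.6934 - j0.1375 A.
Step 7 — Convert to polar: |I| = 0.7069 A, ∠I = -168.8°.

I = 0.7069∠-168.8° A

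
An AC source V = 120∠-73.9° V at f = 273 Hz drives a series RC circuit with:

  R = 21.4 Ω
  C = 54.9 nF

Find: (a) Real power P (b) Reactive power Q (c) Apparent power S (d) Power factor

Step 1 — Angular frequency: ω = 2π·f = 2π·273 = 1715 rad/s.
Step 2 — Component impedances:
  R: Z = R = 21.4 Ω
  C: Z = 1/(jωC) = -j/(ω·C) = 0 - j1.062e+04 Ω
Step 3 — Series combination: Z_total = R + C = 21.4 - j1.062e+04 Ω = 1.062e+04∠-89.9° Ω.
Step 4 — Source phasor: V = 120∠-73.9° V = 33.28 - j115.3 V.
Step 5 — Current: I = V / Z = 0.01086 + j0.003112 A = 0.0113∠16.0° A.
Step 6 — Complex power: S = V·I* = 0.002733 - j1.356 VA.
Step 7 — Real power: P = Re(S) = 0.002733 W.
Step 8 — Reactive power: Q = Im(S) = -1.356 VAR.
Step 9 — Apparent power: |S| = 1.356 VA.
Step 10 — Power factor: PF = P/|S| = 0.002015 (leading).

(a) P = 0.002733 W  (b) Q = -1.356 VAR  (c) S = 1.356 VA  (d) PF = 0.002015 (leading)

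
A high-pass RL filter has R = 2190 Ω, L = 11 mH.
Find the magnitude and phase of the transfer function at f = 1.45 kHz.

Step 1 — Angular frequency: ω = 2π·1450 = 9111 rad/s.
Step 2 — Transfer function: H(jω) = jωL/(R + jωL).
Step 3 — Numerator jωL = j·100.2; denominator R + jωL = 2190 + j100.2.
Step 4 — H = 0.00209 + j0.04567.
Step 5 — Magnitude: |H| = 0.04571 (-26.8 dB); phase: φ = 87.4°.

|H| = 0.04571 (-26.8 dB), φ = 87.4°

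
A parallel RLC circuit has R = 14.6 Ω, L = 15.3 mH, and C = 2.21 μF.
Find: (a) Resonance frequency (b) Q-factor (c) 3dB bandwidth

Step 1 — Resonance: ω₀ = 1/√(LC) = 1/√(0.0153·2.21e-06) = 5438 rad/s.
Step 2 — f₀ = ω₀/(2π) = 865.5 Hz.
Step 3 — Parallel Q: Q = R/(ω₀L) = 14.6/(5438·0.0153) = 0.1755.
Step 4 — Bandwidth: Δω = ω₀/Q = 3.099e+04 rad/s; BW = Δω/(2π) = 4933 Hz.

(a) f₀ = 865.5 Hz  (b) Q = 0.1755  (c) BW = 4933 Hz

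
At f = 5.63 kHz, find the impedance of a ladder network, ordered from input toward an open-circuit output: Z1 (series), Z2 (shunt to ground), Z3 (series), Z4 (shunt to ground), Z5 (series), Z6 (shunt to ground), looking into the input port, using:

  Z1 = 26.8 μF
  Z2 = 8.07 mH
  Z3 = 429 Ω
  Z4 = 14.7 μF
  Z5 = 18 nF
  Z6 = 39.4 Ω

Step 1 — Angular frequency: ω = 2π·f = 2π·5630 = 3.537e+04 rad/s.
Step 2 — Component impedances:
  Z1: Z = 1/(jωC) = -j/(ω·C) = 0 - j1.055 Ω
  Z2: Z = jωL = j·3.537e+04·0.00807 = 0 + j285.5 Ω
  Z3: Z = R = 429 Ω
  Z4: Z = 1/(jωC) = -j/(ω·C) = 0 - j1.923 Ω
  Z5: Z = 1/(jωC) = -j/(ω·C) = 0 - j1571 Ω
  Z6: Z = R = 39.4 Ω
Step 3 — Ladder network (open output): work backward from the far end, alternating series and parallel combinations. Z_in = 132.2 + j197 Ω = 237.3∠56.1° Ω.

Z = 132.2 + j197 Ω = 237.3∠56.1° Ω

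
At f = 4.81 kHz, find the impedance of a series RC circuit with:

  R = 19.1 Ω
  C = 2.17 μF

Step 1 — Angular frequency: ω = 2π·f = 2π·4810 = 3.022e+04 rad/s.
Step 2 — Component impedances:
  R: Z = R = 19.1 Ω
  C: Z = 1/(jωC) = -j/(ω·C) = 0 - j15.25 Ω
Step 3 — Series combination: Z_total = R + C = 19.1 - j15.25 Ω = 24.44∠-38.6° Ω.

Z = 19.1 - j15.25 Ω = 24.44∠-38.6° Ω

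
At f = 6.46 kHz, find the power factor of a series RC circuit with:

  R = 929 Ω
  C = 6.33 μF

Step 1 — Angular frequency: ω = 2π·f = 2π·6460 = 4.059e+04 rad/s.
Step 2 — Component impedances:
  R: Z = R = 929 Ω
  C: Z = 1/(jωC) = -j/(ω·C) = 0 - j3.892 Ω
Step 3 — Series combination: Z_total = R + C = 929 - j3.892 Ω = 929∠-0.2° Ω.
Step 4 — Power factor: PF = cos(φ) = Re(Z)/|Z| = 929/929 = 1.
Step 5 — Type: Im(Z) = -3.892 ⇒ leading (phase φ = -0.2°).

PF = 1 (leading, φ = -0.2°)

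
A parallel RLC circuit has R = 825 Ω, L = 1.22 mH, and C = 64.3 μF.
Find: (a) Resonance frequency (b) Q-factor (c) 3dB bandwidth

Step 1 — Resonance: ω₀ = 1/√(LC) = 1/√(0.00122·6.43e-05) = 3570 rad/s.
Step 2 — f₀ = ω₀/(2π) = 568.2 Hz.
Step 3 — Parallel Q: Q = R/(ω₀L) = 825/(3570·0.00122) = 189.4.
Step 4 — Bandwidth: Δω = ω₀/Q = 18.85 rad/s; BW = Δω/(2π) = 3 Hz.

(a) f₀ = 568.2 Hz  (b) Q = 189.4  (c) BW = 3 Hz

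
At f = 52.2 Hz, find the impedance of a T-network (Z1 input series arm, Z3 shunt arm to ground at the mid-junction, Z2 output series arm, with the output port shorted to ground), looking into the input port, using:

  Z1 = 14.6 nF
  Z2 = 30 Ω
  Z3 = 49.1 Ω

Step 1 — Angular frequency: ω = 2π·f = 2π·52.2 = 328 rad/s.
Step 2 — Component impedances:
  Z1: Z = 1/(jωC) = -j/(ω·C) = 0 - j2.088e+05 Ω
  Z2: Z = R = 30 Ω
  Z3: Z = R = 49.1 Ω
Step 3 — With the output port shorted to ground, the output series arm Z2 runs from the junction to ground; the shunt arm Z3 also runs from the junction to ground. They appear in parallel: Z3 || Z2 = 18.62 Ω.
Step 4 — Series with input arm Z1: Z_in = Z1 + (Z3 || Z2) = 18.62 - j2.088e+05 Ω = 2.088e+05∠-90.0° Ω.

Z = 18.62 - j2.088e+05 Ω = 2.088e+05∠-90.0° Ω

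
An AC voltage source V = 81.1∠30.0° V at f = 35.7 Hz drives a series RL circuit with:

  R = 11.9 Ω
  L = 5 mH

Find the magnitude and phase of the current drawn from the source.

Step 1 — Angular frequency: ω = 2π·f = 2π·35.7 = 224.3 rad/s.
Step 2 — Component impedances:
  R: Z = R = 11.9 Ω
  L: Z = jωL = j·224.3·0.005 = 0 + j1.122 Ω
Step 3 — Series combination: Z_total = R + L = 11.9 + j1.122 Ω = 11.95∠5.4° Ω.
Step 4 — Source phasor: V = 81.1∠30.0° V = 70.23 + j40.55 V.
Step 5 — Ohm's law: I = V / Z_total = (70.23 + j40.55) / (11.9 + j1.122) = 6.168 + j2.826 A.
Step 6 — Convert to polar: |I| = 6.785 A, ∠I = 24.6°.

I = 6.785∠24.6° A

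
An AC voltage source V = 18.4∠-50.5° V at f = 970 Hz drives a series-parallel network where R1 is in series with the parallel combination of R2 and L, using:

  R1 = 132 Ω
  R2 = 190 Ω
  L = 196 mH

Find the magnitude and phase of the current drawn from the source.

Step 1 — Angular frequency: ω = 2π·f = 2π·970 = 6095 rad/s.
Step 2 — Component impedances:
  R1: Z = R = 132 Ω
  R2: Z = R = 190 Ω
  L: Z = jωL = j·6095·0.196 = 0 + j1195 Ω
Step 3 — Parallel branch: R2 || L = 1/(1/R2 + 1/L) = 185.3 + j29.47 Ω.
Step 4 — Series with R1: Z_total = R1 + (R2 || L) = 317.3 + j29.47 Ω = 318.7∠5.3° Ω.
Step 5 — Source phasor: V = 18.4∠-50.5° V = 11.7 - j14.2 V.
Step 6 — Ohm's law: I = V / Z_total = (11.7 - j14.2) / (317.3 + j29.47) = 0.03245 - j0.04776 A.
Step 7 — Convert to polar: |I| = 0.05774 A, ∠I = -55.8°.

I = 0.05774∠-55.8° A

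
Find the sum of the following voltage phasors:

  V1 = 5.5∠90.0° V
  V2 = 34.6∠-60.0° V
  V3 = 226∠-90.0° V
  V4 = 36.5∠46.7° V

Step 1 — Convert each phasor to rectangular form:
  V1 = 5.5·(cos(90.0°) + j·sin(90.0°)) = 0 + j5.5 V
  V2 = 34.6·(cos(-60.0°) + j·sin(-60.0°)) = 17.3 - j29.96 V
  V3 = 226·(cos(-90.0°) + j·sin(-90.0°)) = 0 - j226 V
  V4 = 36.5·(cos(46.7°) + j·sin(46.7°)) = 25.03 + j26.56 V
Step 2 — Sum components: V_total = 42.33 - j223.9 V.
Step 3 — Convert to polar: |V_total| = 227.9 V, ∠V_total = -79.3°.

V_total = 227.9∠-79.3° V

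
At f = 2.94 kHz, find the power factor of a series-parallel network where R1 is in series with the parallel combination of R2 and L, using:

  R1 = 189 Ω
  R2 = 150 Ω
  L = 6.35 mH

Step 1 — Angular frequency: ω = 2π·f = 2π·2940 = 1.847e+04 rad/s.
Step 2 — Component impedances:
  R1: Z = R = 189 Ω
  R2: Z = R = 150 Ω
  L: Z = jωL = j·1.847e+04·0.00635 = 0 + j117.3 Ω
Step 3 — Parallel branch: R2 || L = 1/(1/R2 + 1/L) = 56.92 + j72.79 Ω.
Step 4 — Series with R1: Z_total = R1 + (R2 || L) = 245.9 + j72.79 Ω = 256.5∠16.5° Ω.
Step 5 — Power factor: PF = cos(φ) = Re(Z)/|Z| = 245.92/256.47 = 0.9589.
Step 6 — Type: Im(Z) = 72.79 ⇒ lagging (phase φ = 16.5°).

PF = 0.9589 (lagging, φ = 16.5°)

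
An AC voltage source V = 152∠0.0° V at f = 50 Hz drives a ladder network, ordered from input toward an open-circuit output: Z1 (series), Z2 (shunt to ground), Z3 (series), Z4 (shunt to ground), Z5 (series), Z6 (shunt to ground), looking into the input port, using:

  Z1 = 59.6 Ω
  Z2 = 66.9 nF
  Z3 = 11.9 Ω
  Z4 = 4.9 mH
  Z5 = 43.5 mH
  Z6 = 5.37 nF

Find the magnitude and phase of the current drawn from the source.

Step 1 — Angular frequency: ω = 2π·f = 2π·50 = 314.2 rad/s.
Step 2 — Component impedances:
  Z1: Z = R = 59.6 Ω
  Z2: Z = 1/(jωC) = -j/(ω·C) = 0 - j4.758e+04 Ω
  Z3: Z = R = 11.9 Ω
  Z4: Z = jωL = j·314.2·0.0049 = 0 + j1.539 Ω
  Z5: Z = jωL = j·314.2·0.0435 = 0 + j13.67 Ω
  Z6: Z = 1/(jωC) = -j/(ω·C) = 0 - j5.928e+05 Ω
Step 3 — Ladder network (open output): work backward from the far end, alternating series and parallel combinations. Z_in = 71.5 + j1.536 Ω = 71.52∠1.2° Ω.
Step 4 — Source phasor: V = 152∠0.0° V = 152 V.
Step 5 — Ohm's law: I = V / Z_total = (152) / (71.5 + j1.536) = 2.125 - j0.04566 A.
Step 6 — Convert to polar: |I| = 2.125 A, ∠I = -1.2°.

I = 2.125∠-1.2° A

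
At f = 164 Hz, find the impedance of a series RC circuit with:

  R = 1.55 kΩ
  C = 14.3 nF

Step 1 — Angular frequency: ω = 2π·f = 2π·164 = 1030 rad/s.
Step 2 — Component impedances:
  R: Z = R = 1550 Ω
  C: Z = 1/(jωC) = -j/(ω·C) = 0 - j6.786e+04 Ω
Step 3 — Series combination: Z_total = R + C = 1550 - j6.786e+04 Ω = 6.788e+04∠-88.7° Ω.

Z = 1550 - j6.786e+04 Ω = 6.788e+04∠-88.7° Ω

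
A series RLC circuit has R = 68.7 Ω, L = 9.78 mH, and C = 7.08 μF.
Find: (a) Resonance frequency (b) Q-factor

Step 1 — Resonance condition Im(Z)=0 gives ω₀ = 1/√(LC).
Step 2 — ω₀ = 1/√(0.00978·7.08e-06) = 3800 rad/s.
Step 3 — f₀ = ω₀/(2π) = 604.8 Hz.
Step 4 — Series Q: Q = ω₀L/R = 3800·0.00978/68.7 = 0.541.

(a) f₀ = 604.8 Hz  (b) Q = 0.541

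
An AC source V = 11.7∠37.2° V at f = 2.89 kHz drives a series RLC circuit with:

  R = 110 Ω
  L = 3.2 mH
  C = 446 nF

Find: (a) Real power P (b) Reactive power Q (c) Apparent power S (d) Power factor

Step 1 — Angular frequency: ω = 2π·f = 2π·2890 = 1.816e+04 rad/s.
Step 2 — Component impedances:
  R: Z = R = 110 Ω
  L: Z = jωL = j·1.816e+04·0.0032 = 0 + j58.11 Ω
  C: Z = 1/(jωC) = -j/(ω·C) = 0 - j123.5 Ω
Step 3 — Series combination: Z_total = R + L + C = 110 - j65.37 Ω = 128∠-30.7° Ω.
Step 4 — Source phasor: V = 11.7∠37.2° V = 9.319 + j7.074 V.
Step 5 — Current: I = V / Z = 0.03437 + j0.08473 A = 0.09144∠67.9° A.
Step 6 — Complex power: S = V·I* = 0.9197 - j0.5465 VA.
Step 7 — Real power: P = Re(S) = 0.9197 W.
Step 8 — Reactive power: Q = Im(S) = -0.5465 VAR.
Step 9 — Apparent power: |S| = 1.07 VA.
Step 10 — Power factor: PF = P/|S| = 0.8597 (leading).

(a) P = 0.9197 W  (b) Q = -0.5465 VAR  (c) S = 1.07 VA  (d) PF = 0.8597 (leading)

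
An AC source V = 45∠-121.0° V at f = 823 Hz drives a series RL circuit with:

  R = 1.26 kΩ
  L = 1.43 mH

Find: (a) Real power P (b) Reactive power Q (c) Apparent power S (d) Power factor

Step 1 — Angular frequency: ω = 2π·f = 2π·823 = 5171 rad/s.
Step 2 — Component impedances:
  R: Z = R = 1260 Ω
  L: Z = jωL = j·5171·0.00143 = 0 + j7.395 Ω
Step 3 — Series combination: Z_total = R + L = 1260 + j7.395 Ω = 1260∠0.3° Ω.
Step 4 — Source phasor: V = 45∠-121.0° V = -23.18 - j38.57 V.
Step 5 — Current: I = V / Z = -0.01857 - j0.0305 A = 0.03571∠-121.3° A.
Step 6 — Complex power: S = V·I* = 1.607 + j0.009432 VA.
Step 7 — Real power: P = Re(S) = 1.607 W.
Step 8 — Reactive power: Q = Im(S) = 0.009432 VAR.
Step 9 — Apparent power: |S| = 1.607 VA.
Step 10 — Power factor: PF = P/|S| = 1 (lagging).

(a) P = 1.607 W  (b) Q = 0.009432 VAR  (c) S = 1.607 VA  (d) PF = 1 (lagging)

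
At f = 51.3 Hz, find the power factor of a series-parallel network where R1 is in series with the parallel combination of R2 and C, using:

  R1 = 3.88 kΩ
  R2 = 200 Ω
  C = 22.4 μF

Step 1 — Angular frequency: ω = 2π·f = 2π·51.3 = 322.3 rad/s.
Step 2 — Component impedances:
  R1: Z = R = 3880 Ω
  R2: Z = R = 200 Ω
  C: Z = 1/(jωC) = -j/(ω·C) = 0 - j138.5 Ω
Step 3 — Parallel branch: R2 || C = 1/(1/R2 + 1/C) = 64.83 - j93.61 Ω.
Step 4 — Series with R1: Z_total = R1 + (R2 || C) = 3945 - j93.61 Ω = 3946∠-1.4° Ω.
Step 5 — Power factor: PF = cos(φ) = Re(Z)/|Z| = 3945/3946 = 0.9997.
Step 6 — Type: Im(Z) = -93.61 ⇒ leading (phase φ = -1.4°).

PF = 0.9997 (leading, φ = -1.4°)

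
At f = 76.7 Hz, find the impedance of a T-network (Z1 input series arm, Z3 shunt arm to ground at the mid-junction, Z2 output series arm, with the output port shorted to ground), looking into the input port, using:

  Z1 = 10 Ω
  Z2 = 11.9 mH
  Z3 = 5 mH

Step 1 — Angular frequency: ω = 2π·f = 2π·76.7 = 481.9 rad/s.
Step 2 — Component impedances:
  Z1: Z = R = 10 Ω
  Z2: Z = jωL = j·481.9·0.0119 = 0 + j5.735 Ω
  Z3: Z = jωL = j·481.9·0.005 = 0 + j2.41 Ω
Step 3 — With the output port shorted to ground, the output series arm Z2 runs from the junction to ground; the shunt arm Z3 also runs from the junction to ground. They appear in parallel: Z3 || Z2 = 0 + j1.697 Ω.
Step 4 — Series with input arm Z1: Z_in = Z1 + (Z3 || Z2) = 10 + j1.697 Ω = 10.14∠9.6° Ω.

Z = 10 + j1.697 Ω = 10.14∠9.6° Ω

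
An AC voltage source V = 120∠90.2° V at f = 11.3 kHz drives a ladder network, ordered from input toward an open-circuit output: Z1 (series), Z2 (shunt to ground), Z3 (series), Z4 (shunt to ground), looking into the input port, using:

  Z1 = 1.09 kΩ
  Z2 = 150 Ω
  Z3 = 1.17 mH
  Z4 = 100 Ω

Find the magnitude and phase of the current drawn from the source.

Step 1 — Angular frequency: ω = 2π·f = 2π·1.13e+04 = 7.1e+04 rad/s.
Step 2 — Component impedances:
  Z1: Z = R = 1090 Ω
  Z2: Z = R = 150 Ω
  Z3: Z = jωL = j·7.1e+04·0.00117 = 0 + j83.07 Ω
  Z4: Z = R = 100 Ω
Step 3 — Ladder network (open output): work backward from the far end, alternating series and parallel combinations. Z_in = 1159 + j26.93 Ω = 1159∠1.3° Ω.
Step 4 — Source phasor: V = 120∠90.2° V = -0.4189 + j120 V.
Step 5 — Ohm's law: I = V / Z_total = (-0.4189 + j120) / (1159 + j26.93) = 0.002044 + j0.1035 A.
Step 6 — Convert to polar: |I| = 0.1035 A, ∠I = 88.9°.

I = 0.1035∠88.9° A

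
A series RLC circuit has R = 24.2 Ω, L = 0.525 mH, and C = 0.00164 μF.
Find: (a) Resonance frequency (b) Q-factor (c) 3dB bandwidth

Step 1 — Resonance: ω₀ = 1/√(LC) = 1/√(0.000525·1.64e-09) = 1.078e+06 rad/s.
Step 2 — f₀ = ω₀/(2π) = 1.715e+05 Hz.
Step 3 — Series Q: Q = ω₀L/R = 1.078e+06·0.000525/24.2 = 23.38.
Step 4 — Bandwidth: Δω = ω₀/Q = 4.61e+04 rad/s; BW = Δω/(2π) = 7336 Hz.

(a) f₀ = 1.715e+05 Hz  (b) Q = 23.38  (c) BW = 7336 Hz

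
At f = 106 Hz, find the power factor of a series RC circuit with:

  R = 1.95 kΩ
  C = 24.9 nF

Step 1 — Angular frequency: ω = 2π·f = 2π·106 = 666 rad/s.
Step 2 — Component impedances:
  R: Z = R = 1950 Ω
  C: Z = 1/(jωC) = -j/(ω·C) = 0 - j6.03e+04 Ω
Step 3 — Series combination: Z_total = R + C = 1950 - j6.03e+04 Ω = 6.033e+04∠-88.1° Ω.
Step 4 — Power factor: PF = cos(φ) = Re(Z)/|Z| = 1950/6.033e+04 = 0.03232.
Step 5 — Type: Im(Z) = -6.03e+04 ⇒ leading (phase φ = -88.1°).

PF = 0.03232 (leading, φ = -88.1°)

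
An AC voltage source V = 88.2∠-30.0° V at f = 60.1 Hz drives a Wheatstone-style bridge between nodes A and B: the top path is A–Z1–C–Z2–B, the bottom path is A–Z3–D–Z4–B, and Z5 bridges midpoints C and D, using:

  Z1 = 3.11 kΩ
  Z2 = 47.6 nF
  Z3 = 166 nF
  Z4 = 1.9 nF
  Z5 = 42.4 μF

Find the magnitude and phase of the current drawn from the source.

Step 1 — Angular frequency: ω = 2π·f = 2π·60.1 = 377.6 rad/s.
Step 2 — Component impedances:
  Z1: Z = R = 3110 Ω
  Z2: Z = 1/(jωC) = -j/(ω·C) = 0 - j5.563e+04 Ω
  Z3: Z = 1/(jωC) = -j/(ω·C) = 0 - j1.595e+04 Ω
  Z4: Z = 1/(jωC) = -j/(ω·C) = 0 - j1.394e+06 Ω
  Z5: Z = 1/(jωC) = -j/(ω·C) = 0 - j62.46 Ω
Step 3 — Bridge requires nodal analysis (the Z5 bridge couples midpoints C and D, so the two paths cannot be reduced to a simple series/parallel combination). Setting node B to ground and injecting 1 A at node A, the 3-node admittance system at A, C, D solves to V_A = Z_AB = 2996 - j5.408e+04 Ω = 5.416e+04∠-86.8° Ω.
Step 4 — Source phasor: V = 88.2∠-30.0° V = 76.38 - j44.1 V.
Step 5 — Ohm's law: I = V / Z_total = (76.38 - j44.1) / (2996 - j5.408e+04) = 0.000891 + j0.001363 A.
Step 6 — Convert to polar: |I| = 0.001628 A, ∠I = 56.8°.

I = 0.001628∠56.8° A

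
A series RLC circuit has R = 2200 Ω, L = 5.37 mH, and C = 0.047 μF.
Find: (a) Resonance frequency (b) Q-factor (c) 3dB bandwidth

Step 1 — Resonance condition Im(Z)=0 gives ω₀ = 1/√(LC).
Step 2 — ω₀ = 1/√(0.00537·4.7e-08) = 6.295e+04 rad/s.
Step 3 — f₀ = ω₀/(2π) = 1.002e+04 Hz.
Step 4 — Series Q: Q = ω₀L/R = 6.295e+04·0.00537/2200 = 0.1536.
Step 5 — 3dB bandwidth: Δω = ω₀/Q = 4.097e+05 rad/s; BW = Δω/(2π) = 6.52e+04 Hz.

(a) f₀ = 1.002e+04 Hz  (b) Q = 0.1536  (c) BW = 6.52e+04 Hz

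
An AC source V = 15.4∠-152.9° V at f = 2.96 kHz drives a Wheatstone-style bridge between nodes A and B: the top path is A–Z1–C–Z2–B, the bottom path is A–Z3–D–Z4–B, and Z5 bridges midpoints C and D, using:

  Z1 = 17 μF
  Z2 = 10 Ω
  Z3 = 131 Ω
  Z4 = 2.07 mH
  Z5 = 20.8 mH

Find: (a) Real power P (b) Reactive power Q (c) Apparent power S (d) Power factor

Step 1 — Angular frequency: ω = 2π·f = 2π·2960 = 1.86e+04 rad/s.
Step 2 — Component impedances:
  Z1: Z = 1/(jωC) = -j/(ω·C) = 0 - j3.163 Ω
  Z2: Z = R = 10 Ω
  Z3: Z = R = 131 Ω
  Z4: Z = jωL = j·1.86e+04·0.00207 = 0 + j38.5 Ω
  Z5: Z = jωL = j·1.86e+04·0.0208 = 0 + j386.8 Ω
Step 3 — Bridge requires nodal analysis (the Z5 bridge couples midpoints C and D, so the two paths cannot be reduced to a simple series/parallel combination). Setting node B to ground and injecting 1 A at node A, the 3-node admittance system at A, C, D solves to V_A = Z_AB = 9.574 - j2.446 Ω = 9.882∠-14.3° Ω.
Step 4 — Source phasor: V = 15.4∠-152.9° V = -13.71 - j7.015 V.
Step 5 — Current: I = V / Z = -1.168 - j1.031 A = 1.558∠-138.6° A.
Step 6 — Complex power: S = V·I* = 23.25 - j5.941 VA.
Step 7 — Real power: P = Re(S) = 23.25 W.
Step 8 — Reactive power: Q = Im(S) = -5.941 VAR.
Step 9 — Apparent power: |S| = 24 VA.
Step 10 — Power factor: PF = P/|S| = 0.9689 (leading).

(a) P = 23.25 W  (b) Q = -5.941 VAR  (c) S = 24 VA  (d) PF = 0.9689 (leading)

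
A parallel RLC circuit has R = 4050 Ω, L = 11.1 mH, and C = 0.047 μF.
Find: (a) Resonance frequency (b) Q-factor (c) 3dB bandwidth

Step 1 — Resonance: ω₀ = 1/√(LC) = 1/√(0.0111·4.7e-08) = 4.378e+04 rad/s.
Step 2 — f₀ = ω₀/(2π) = 6968 Hz.
Step 3 — Parallel Q: Q = R/(ω₀L) = 4050/(4.378e+04·0.0111) = 8.334.
Step 4 — Bandwidth: Δω = ω₀/Q = 5253 rad/s; BW = Δω/(2π) = 836.1 Hz.

(a) f₀ = 6968 Hz  (b) Q = 8.334  (c) BW = 836.1 Hz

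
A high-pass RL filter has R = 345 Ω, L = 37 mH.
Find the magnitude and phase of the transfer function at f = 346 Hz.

Step 1 — Angular frequency: ω = 2π·346 = 2174 rad/s.
Step 2 — Transfer function: H(jω) = jωL/(R + jωL).
Step 3 — Numerator jωL = j·80.44; denominator R + jωL = 345 + j80.44.
Step 4 — H = 0.05156 + j0.2211.
Step 5 — Magnitude: |H| = 0.2271 (-12.9 dB); phase: φ = 76.9°.

|H| = 0.2271 (-12.9 dB), φ = 76.9°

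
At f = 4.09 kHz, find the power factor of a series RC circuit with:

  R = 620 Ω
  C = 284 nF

Step 1 — Angular frequency: ω = 2π·f = 2π·4090 = 2.57e+04 rad/s.
Step 2 — Component impedances:
  R: Z = R = 620 Ω
  C: Z = 1/(jωC) = -j/(ω·C) = 0 - j137 Ω
Step 3 — Series combination: Z_total = R + C = 620 - j137 Ω = 635∠-12.5° Ω.
Step 4 — Power factor: PF = cos(φ) = Re(Z)/|Z| = 620/635 = 0.9764.
Step 5 — Type: Im(Z) = -137 ⇒ leading (phase φ = -12.5°).

PF = 0.9764 (leading, φ = -12.5°)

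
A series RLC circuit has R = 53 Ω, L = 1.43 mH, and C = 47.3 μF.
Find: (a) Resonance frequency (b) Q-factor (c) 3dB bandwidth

Step 1 — Resonance: ω₀ = 1/√(LC) = 1/√(0.00143·4.73e-05) = 3845 rad/s.
Step 2 — f₀ = ω₀/(2π) = 612 Hz.
Step 3 — Series Q: Q = ω₀L/R = 3845·0.00143/53 = 0.1037.
Step 4 — Bandwidth: Δω = ω₀/Q = 3.706e+04 rad/s; BW = Δω/(2π) = 5899 Hz.

(a) f₀ = 612 Hz  (b) Q = 0.1037  (c) BW = 5899 Hz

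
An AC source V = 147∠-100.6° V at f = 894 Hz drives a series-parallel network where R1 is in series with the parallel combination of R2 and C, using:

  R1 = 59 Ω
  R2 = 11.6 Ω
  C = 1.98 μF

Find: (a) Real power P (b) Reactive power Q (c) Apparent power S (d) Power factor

Step 1 — Angular frequency: ω = 2π·f = 2π·894 = 5617 rad/s.
Step 2 — Component impedances:
  R1: Z = R = 59 Ω
  R2: Z = R = 11.6 Ω
  C: Z = 1/(jωC) = -j/(ω·C) = 0 - j89.91 Ω
Step 3 — Parallel branch: R2 || C = 1/(1/R2 + 1/C) = 11.41 - j1.472 Ω.
Step 4 — Series with R1: Z_total = R1 + (R2 || C) = 70.41 - j1.472 Ω = 70.43∠-1.2° Ω.
Step 5 — Source phasor: V = 147∠-100.6° V = -27.04 - j144.5 V.
Step 6 — Current: I = V / Z = -0.341 - j2.059 A = 2.087∠-99.4° A.
Step 7 — Complex power: S = V·I* = 306.8 - j6.414 VA.
Step 8 — Real power: P = Re(S) = 306.8 W.
Step 9 — Reactive power: Q = Im(S) = -6.414 VAR.
Step 10 — Apparent power: |S| = 306.8 VA.
Step 11 — Power factor: PF = P/|S| = 0.9998 (leading).

(a) P = 306.8 W  (b) Q = -6.414 VAR  (c) S = 306.8 VA  (d) PF = 0.9998 (leading)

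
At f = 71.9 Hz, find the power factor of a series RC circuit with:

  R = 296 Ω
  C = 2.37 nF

Step 1 — Angular frequency: ω = 2π·f = 2π·71.9 = 451.8 rad/s.
Step 2 — Component impedances:
  R: Z = R = 296 Ω
  C: Z = 1/(jωC) = -j/(ω·C) = 0 - j9.34e+05 Ω
Step 3 — Series combination: Z_total = R + C = 296 - j9.34e+05 Ω = 9.34e+05∠-90.0° Ω.
Step 4 — Power factor: PF = cos(φ) = Re(Z)/|Z| = 296/9.34e+05 = 0.0003169.
Step 5 — Type: Im(Z) = -9.34e+05 ⇒ leading (phase φ = -90.0°).

PF = 0.0003169 (leading, φ = -90.0°)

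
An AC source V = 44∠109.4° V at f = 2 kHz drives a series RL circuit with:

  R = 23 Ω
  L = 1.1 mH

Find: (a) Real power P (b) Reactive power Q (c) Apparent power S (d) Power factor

Step 1 — Angular frequency: ω = 2π·f = 2π·2000 = 1.257e+04 rad/s.
Step 2 — Component impedances:
  R: Z = R = 23 Ω
  L: Z = jωL = j·1.257e+04·0.0011 = 0 + j13.82 Ω
Step 3 — Series combination: Z_total = R + L = 23 + j13.82 Ω = 26.83∠31.0° Ω.
Step 4 — Source phasor: V = 44∠109.4° V = -14.62 + j41.5 V.
Step 5 — Current: I = V / Z = 0.3299 + j1.606 A = 1.64∠78.4° A.
Step 6 — Complex power: S = V·I* = 61.84 + j37.16 VA.
Step 7 — Real power: P = Re(S) = 61.84 W.
Step 8 — Reactive power: Q = Im(S) = 37.16 VAR.
Step 9 — Apparent power: |S| = 72.15 VA.
Step 10 — Power factor: PF = P/|S| = 0.8571 (lagging).

(a) P = 61.84 W  (b) Q = 37.16 VAR  (c) S = 72.15 VA  (d) PF = 0.8571 (lagging)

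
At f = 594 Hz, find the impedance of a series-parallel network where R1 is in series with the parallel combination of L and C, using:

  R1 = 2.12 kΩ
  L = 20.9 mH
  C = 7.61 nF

Step 1 — Angular frequency: ω = 2π·f = 2π·594 = 3732 rad/s.
Step 2 — Component impedances:
  R1: Z = R = 2120 Ω
  L: Z = jωL = j·3732·0.0209 = 0 + j78 Ω
  C: Z = 1/(jωC) = -j/(ω·C) = 0 - j3.521e+04 Ω
Step 3 — Parallel branch: L || C = 1/(1/L + 1/C) = 0 + j78.18 Ω.
Step 4 — Series with R1: Z_total = R1 + (L || C) = 2120 + j78.18 Ω = 2121∠2.1° Ω.

Z = 2120 + j78.18 Ω = 2121∠2.1° Ω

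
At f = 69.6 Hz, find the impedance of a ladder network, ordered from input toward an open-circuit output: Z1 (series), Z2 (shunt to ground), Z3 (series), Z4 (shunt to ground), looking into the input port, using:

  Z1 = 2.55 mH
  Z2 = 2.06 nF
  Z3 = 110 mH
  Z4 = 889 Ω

Step 1 — Angular frequency: ω = 2π·f = 2π·69.6 = 437.3 rad/s.
Step 2 — Component impedances:
  Z1: Z = jωL = j·437.3·0.00255 = 0 + j1.115 Ω
  Z2: Z = 1/(jωC) = -j/(ω·C) = 0 - j1.11e+06 Ω
  Z3: Z = jωL = j·437.3·0.11 = 0 + j48.1 Ω
  Z4: Z = R = 889 Ω
Step 3 — Ladder network (open output): work backward from the far end, alternating series and parallel combinations. Z_in = 889.1 + j48.51 Ω = 890.4∠3.1° Ω.

Z = 889.1 + j48.51 Ω = 890.4∠3.1° Ω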